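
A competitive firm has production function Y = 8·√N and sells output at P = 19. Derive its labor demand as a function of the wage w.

N(w) = 5776/w²

MP_N = (1/2)·8·N^(-1/2) = 4·N^(-1/2).
Setting P·MP_N = w: 76·N^(-1/2) = w.
Solving for N: N^(-1/2) = w/76, so N = (76/w)^(2).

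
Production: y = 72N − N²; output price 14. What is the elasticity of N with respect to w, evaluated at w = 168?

ε = -0.2

From P·MP_N = w with MP_N = 72 − 2N, labor demand is N(w) = (72 − w/14)/2.
dN/dw = −1/(28) = -1/28.
At w = 168, N = 30, so ε = (dN/dw)·(w/N) = (-1/28)·(168/30) = -0.2.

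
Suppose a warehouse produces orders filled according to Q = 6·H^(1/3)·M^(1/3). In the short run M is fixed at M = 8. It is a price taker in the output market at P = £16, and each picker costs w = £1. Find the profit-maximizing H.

With M = 8, MP_H = (1/3)·6·H^(-2/3)·8^(1/3) = 4·H^(-2/3).
Profit maximization for a price taker requires P·MP_H = w: 16·4·H^(-2/3) = 1.
So H^(-2/3) = 0.015625, which gives H = 512.

H* = 512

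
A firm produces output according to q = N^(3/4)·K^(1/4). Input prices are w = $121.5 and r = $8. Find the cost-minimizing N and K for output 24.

N* = 16, K* = 81

Cost minimization requires the marginal rate of technical substitution to equal the input-price ratio: MP_N/MP_K = w/r.
Here MP_N/MP_K = (3/4)·(K/N)/(1/4) = 3·(K/N). Setting this equal to 121.5/8 = 15.1875 gives K = 5.0625N.
Substituting into q = 24: N^(3/4)·(5.0625N)^(1/4) = 24.
Solving, N = 16 and K = 81.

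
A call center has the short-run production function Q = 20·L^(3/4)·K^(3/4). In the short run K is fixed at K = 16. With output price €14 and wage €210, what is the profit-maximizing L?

L* = 4096

With K = 16, MP_L = (3/4)·20·L^(-1/4)·16^(3/4) = 120·L^(-1/4).
Profit maximization for a price taker requires P·MP_L = w: 14·120·L^(-1/4) = 210.
So L^(-1/4) = 0.125, which gives L = 4096.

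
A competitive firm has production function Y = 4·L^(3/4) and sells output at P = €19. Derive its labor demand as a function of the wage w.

MP_L = (3/4)·4·L^(-1/4) = 3·L^(-1/4).
Setting P·MP_L = w: 57·L^(-1/4) = w.
Solving for L: L^(-1/4) = w/57, so L = (57/w)^(4).

L(w) = (57/w)^(4)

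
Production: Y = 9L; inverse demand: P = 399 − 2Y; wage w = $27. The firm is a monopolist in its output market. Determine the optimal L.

L* = 11

Marginal revenue from the inverse demand is MR = 399 − 4Y.
The marginal product is MP_L = 9.
A monopolist hires until marginal revenue product equals the wage: MR·MP_L = w.
(399 − 36L)·9 = 27, so L = 11.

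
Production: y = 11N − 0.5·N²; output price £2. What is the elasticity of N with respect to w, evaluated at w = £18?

From P·MP_N = w with MP_N = 11 − N, labor demand is N(w) = 11 − w/2.
dN/dw = −1/(2) = -0.5.
At w = 18, N = 2, so ε = (dN/dw)·(w/N) = (-0.5)·(18/2) = -4.5.

ε = -4.5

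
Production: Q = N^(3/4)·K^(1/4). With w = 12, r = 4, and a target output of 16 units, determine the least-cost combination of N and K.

Cost minimization requires the marginal rate of technical substitution to equal the input-price ratio: MP_N/MP_K = w/r.
Here MP_N/MP_K = (3/4)·(K/N)/(1/4) = 3·(K/N). Setting this equal to 12/4 = 3 gives K = N.
Substituting into Q = 16: N^(3/4)·(N)^(1/4) = 16.
Solving, N = 16 and K = 16.

N* = 16, K* = 16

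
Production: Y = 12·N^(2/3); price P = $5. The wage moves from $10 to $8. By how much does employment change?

ΔN = 61

From P·MP_N = w with MP_N = 8·N^(-1/3), the labor demand is N(w) = (40/w)^(3).
At w = 10: N = 64. At w = 8: N = 125.
ΔN = 125 − 64 = 61.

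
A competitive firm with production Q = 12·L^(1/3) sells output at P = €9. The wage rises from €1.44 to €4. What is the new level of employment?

L* = 27

From P·MP_L = w with MP_L = 4·L^(-2/3), the labor demand is L(w) = (36/w)^(3/2).
At w = 1.44: L = 125. At w = 4: L = 27.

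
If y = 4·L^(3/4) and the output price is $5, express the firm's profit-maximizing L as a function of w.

L(w) = 50625/w^(4)

MP_L = (3/4)·4·L^(-1/4) = 3·L^(-1/4).
Setting P·MP_L = w: 15·L^(-1/4) = w.
Solving for L: L^(-1/4) = w/15, so L = (15/w)^(4).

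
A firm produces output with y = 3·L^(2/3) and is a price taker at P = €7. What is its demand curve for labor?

L(w) = 2744/w³

MP_L = (2/3)·3·L^(-1/3) = 2·L^(-1/3).
Setting P·MP_L = w: 14·L^(-1/3) = w.
Solving for L: L^(-1/3) = w/14, so L = (14/w)^(3).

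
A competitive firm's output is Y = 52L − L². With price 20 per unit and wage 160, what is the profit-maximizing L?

L* = 22

The marginal product of L is MP_L = 52 − 2L.
A price-taking firm hires until the value of the marginal product equals the wage: P·MP_L = w, so 20·(52 − 2L) = 160.
Then 52 − 2L = 8, giving L = 22.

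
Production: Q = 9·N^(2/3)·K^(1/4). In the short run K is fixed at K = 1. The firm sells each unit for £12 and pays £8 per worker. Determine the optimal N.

With K = 1, MP_N = (2/3)·9·N^(-1/3)·1^(1/4) = 6·N^(-1/3).
Profit maximization for a price taker requires P·MP_N = w: 12·6·N^(-1/3) = 8.
So N^(-1/3) = 1/9, which gives N = 729.

N* = 729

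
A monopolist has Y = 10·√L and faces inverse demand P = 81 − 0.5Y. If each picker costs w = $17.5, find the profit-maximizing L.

L* = 36

Marginal revenue from the inverse demand is MR = 81 − Y.
The marginal product is MP_L = 5·L^(-1/2).
A monopolist hires until marginal revenue product equals the wage: MR·MP_L = w.
At L, Y = 10·√L. Substituting and solving: (81 − 10·√L)·5·L^(-1/2) = 17.5 gives L = 36.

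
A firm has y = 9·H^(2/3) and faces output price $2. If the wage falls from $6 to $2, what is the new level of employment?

From P·MP_H = w with MP_H = 6·H^(-1/3), the labor demand is H(w) = (12/w)^(3).
At w = 6: H = 8. At w = 2: H = 216.

H* = 216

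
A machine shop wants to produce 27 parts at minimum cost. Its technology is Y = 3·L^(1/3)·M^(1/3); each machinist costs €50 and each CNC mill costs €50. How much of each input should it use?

L* = 27, M* = 27

Cost minimization requires the marginal rate of technical substitution to equal the input-price ratio: MP_L/MP_M = w/r.
Here MP_L/MP_M = (1/3)·(M/L)/(1/3) = (M/L). Setting this equal to 50/50 = 1 gives M = L.
Substituting into Y = 27: 3·L^(1/3)·(L)^(1/3) = 27.
Solving, L = 27 and M = 27.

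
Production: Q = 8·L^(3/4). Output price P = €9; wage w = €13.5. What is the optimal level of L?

MP_L = (3/4)·8·L^(-1/4) = 6·L^(-1/4).
Profit maximization for a price taker requires P·MP_L = w: 9·6·L^(-1/4) = 13.5.
So L^(-1/4) = 0.25, which gives L = 256.

L* = 256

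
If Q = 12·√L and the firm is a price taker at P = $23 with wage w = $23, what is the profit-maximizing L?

L* = 36

MP_L = (1/2)·12·L^(-1/2) = 6·L^(-1/2).
Profit maximization for a price taker requires P·MP_L = w: 23·6·L^(-1/2) = 23.
So L^(-1/2) = 1/6, which gives L = 36.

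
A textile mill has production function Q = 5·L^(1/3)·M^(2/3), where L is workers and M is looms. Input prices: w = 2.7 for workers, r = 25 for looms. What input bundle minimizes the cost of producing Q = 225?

L* = 125, M* = 27

Cost minimization requires the marginal rate of technical substitution to equal the input-price ratio: MP_L/MP_M = w/r.
Here MP_L/MP_M = (1/3)·(M/L)/(2/3) = 0.5·(M/L). Setting this equal to 2.7/25 = 0.108 gives M = 0.216L.
Substituting into Q = 225: 5·L^(1/3)·(0.216L)^(2/3) = 225.
Solving, L = 125 and M = 27.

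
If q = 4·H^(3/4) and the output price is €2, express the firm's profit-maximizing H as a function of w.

MP_H = (3/4)·4·H^(-1/4) = 3·H^(-1/4).
Setting P·MP_H = w: 6·H^(-1/4) = w.
Solving for H: H^(-1/4) = w/6, so H = (6/w)^(4).

H(w) = 1296/w^(4)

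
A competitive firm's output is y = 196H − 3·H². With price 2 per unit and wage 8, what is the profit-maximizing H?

The marginal product of H is MP_H = 196 − 6H.
A price-taking firm hires until the value of the marginal product equals the wage: P·MP_H = w, so 2·(196 − 6H) = 8.
Then 196 − 6H = 4, giving H = 32.

H* = 32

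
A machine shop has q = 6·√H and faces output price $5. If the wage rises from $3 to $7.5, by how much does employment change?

From P·MP_H = w with MP_H = 3·H^(-1/2), the labor demand is H(w) = (15/w)^(2).
At w = 3: H = 25. At w = 7.5: H = 4.
ΔH = 4 − 25 = -21.

ΔH = -21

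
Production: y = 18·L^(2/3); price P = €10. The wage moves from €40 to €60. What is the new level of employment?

L* = 8

From P·MP_L = w with MP_L = 12·L^(-1/3), the labor demand is L(w) = (120/w)^(3).
At w = 40: L = 27. At w = 60: L = 8.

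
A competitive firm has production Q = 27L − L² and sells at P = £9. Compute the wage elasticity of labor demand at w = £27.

ε = -0.125

From P·MP_L = w with MP_L = 27 − 2L, labor demand is L(w) = (27 − w/9)/2.
dL/dw = −1/(18) = -1/18.
At w = 27, L = 12, so ε = (dL/dw)·(w/L) = (-1/18)·(27/12) = -0.125.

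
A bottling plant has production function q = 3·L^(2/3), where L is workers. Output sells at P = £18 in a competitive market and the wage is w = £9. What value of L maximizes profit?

MP_L = (2/3)·3·L^(-1/3) = 2·L^(-1/3).
Profit maximization for a price taker requires P·MP_L = w: 18·2·L^(-1/3) = 9.
So L^(-1/3) = 0.25, which gives L = 64.

L* = 64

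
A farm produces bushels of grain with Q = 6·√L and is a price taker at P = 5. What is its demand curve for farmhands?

MP_L = (1/2)·6·L^(-1/2) = 3·L^(-1/2).
Setting P·MP_L = w: 15·L^(-1/2) = w.
Solving for L: L^(-1/2) = w/15, so L = (15/w)^(2).

L(w) = 225/w²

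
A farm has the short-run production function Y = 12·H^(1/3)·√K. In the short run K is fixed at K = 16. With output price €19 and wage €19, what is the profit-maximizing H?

With K = 16, MP_H = (1/3)·12·H^(-2/3)·16^(1/2) = 16·H^(-2/3).
Profit maximization for a price taker requires P·MP_H = w: 19·16·H^(-2/3) = 19.
So H^(-2/3) = 0.0625, which gives H = 64.

H* = 64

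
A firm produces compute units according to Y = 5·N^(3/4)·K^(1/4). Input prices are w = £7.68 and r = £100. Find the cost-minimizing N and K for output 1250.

Cost minimization requires the marginal rate of technical substitution to equal the input-price ratio: MP_N/MP_K = w/r.
Here MP_N/MP_K = (3/4)·(K/N)/(1/4) = 3·(K/N). Setting this equal to 7.68/100 = 0.0768 gives K = 0.0256N.
Substituting into Y = 1250: 5·N^(3/4)·(0.0256N)^(1/4) = 1250.
Solving, N = 625 and K = 16.

N* = 625, K* = 16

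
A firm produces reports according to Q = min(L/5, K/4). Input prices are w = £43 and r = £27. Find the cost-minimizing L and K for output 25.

L* = 125, K* = 100

With a fixed-proportions technology, the cost-minimizing bundle uses no slack in either input: L/5 = K/4 = Q.
So L = 5·25 = 125 and K = 4·25 = 100.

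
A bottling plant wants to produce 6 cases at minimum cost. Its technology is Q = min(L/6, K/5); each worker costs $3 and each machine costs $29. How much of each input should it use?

With a fixed-proportions technology, the cost-minimizing bundle uses no slack in either input: L/6 = K/5 = Q.
So L = 6·6 = 36 and K = 5·6 = 30.

L* = 36, K* = 30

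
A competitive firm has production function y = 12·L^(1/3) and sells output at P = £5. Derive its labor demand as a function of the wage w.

L(w) = (20/w)^(3/2)

MP_L = (1/3)·12·L^(-2/3) = 4·L^(-2/3).
Setting P·MP_L = w: 20·L^(-2/3) = w.
Solving for L: L^(-2/3) = w/20, so L = (20/w)^(3/2).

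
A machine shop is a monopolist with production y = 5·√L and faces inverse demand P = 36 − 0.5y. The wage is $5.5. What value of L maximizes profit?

Marginal revenue from the inverse demand is MR = 36 − y.
The marginal product is MP_L = 2.5·L^(-1/2).
A monopolist hires until marginal revenue product equals the wage: MR·MP_L = w.
At L, y = 5·√L. Substituting and solving: (36 − 5·√L)·2.5·L^(-1/2) = 5.5 gives L = 25.

L* = 25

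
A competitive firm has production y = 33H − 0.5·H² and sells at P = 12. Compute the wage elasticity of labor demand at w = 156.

From P·MP_H = w with MP_H = 33 − H, labor demand is H(w) = 33 − w/12.
dH/dw = −1/(12) = -1/12.
At w = 156, H = 20, so ε = (dH/dw)·(w/H) = (-1/12)·(156/20) = -0.65.

ε = -0.65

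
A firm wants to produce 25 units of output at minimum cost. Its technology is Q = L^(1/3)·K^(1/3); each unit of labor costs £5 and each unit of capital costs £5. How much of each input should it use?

L* = 125, K* = 125

Cost minimization requires the marginal rate of technical substitution to equal the input-price ratio: MP_L/MP_K = w/r.
Here MP_L/MP_K = (1/3)·(K/L)/(1/3) = (K/L). Setting this equal to 5/5 = 1 gives K = L.
Substituting into Q = 25: L^(1/3)·(L)^(1/3) = 25.
Solving, L = 125 and K = 125.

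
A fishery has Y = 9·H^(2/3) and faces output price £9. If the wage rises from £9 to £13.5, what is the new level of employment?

From P·MP_H = w with MP_H = 6·H^(-1/3), the labor demand is H(w) = (54/w)^(3).
At w = 9: H = 216. At w = 13.5: H = 64.

H* = 64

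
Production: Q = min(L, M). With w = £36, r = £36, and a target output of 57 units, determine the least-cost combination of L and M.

L* = 57, M* = 57

With a fixed-proportions technology, the cost-minimizing bundle uses no slack in either input: L = M = Q.
So L = 57 and M = 57.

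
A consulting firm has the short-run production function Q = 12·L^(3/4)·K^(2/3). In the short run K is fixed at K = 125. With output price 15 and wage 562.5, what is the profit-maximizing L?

With K = 125, MP_L = (3/4)·12·L^(-1/4)·125^(2/3) = 225·L^(-1/4).
Profit maximization for a price taker requires P·MP_L = w: 15·225·L^(-1/4) = 562.5.
So L^(-1/4) = 1/6, which gives L = 1296.

L* = 1296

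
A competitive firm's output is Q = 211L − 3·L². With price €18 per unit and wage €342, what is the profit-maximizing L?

The marginal product of L is MP_L = 211 − 6L.
A price-taking firm hires until the value of the marginal product equals the wage: P·MP_L = w, so 18·(211 − 6L) = 342.
Then 211 − 6L = 19, giving L = 32.

L* = 32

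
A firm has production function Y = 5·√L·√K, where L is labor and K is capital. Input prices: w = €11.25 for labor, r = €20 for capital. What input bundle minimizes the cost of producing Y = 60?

L* = 16, K* = 9

Cost minimization requires the marginal rate of technical substitution to equal the input-price ratio: MP_L/MP_K = w/r.
Here MP_L/MP_K = (1/2)·(K/L)/(1/2) = (K/L). Setting this equal to 11.25/20 = 0.5625 gives K = 0.5625L.
Substituting into Y = 60: 5·L^(1/2)·(0.5625L)^(1/2) = 60.
Solving, L = 16 and K = 9.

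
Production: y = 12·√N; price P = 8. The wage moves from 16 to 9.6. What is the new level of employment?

From P·MP_N = w with MP_N = 6·N^(-1/2), the labor demand is N(w) = (48/w)^(2).
At w = 16: N = 9. At w = 9.6: N = 25.

N* = 25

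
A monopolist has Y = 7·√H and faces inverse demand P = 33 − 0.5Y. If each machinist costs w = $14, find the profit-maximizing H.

Marginal revenue from the inverse demand is MR = 33 − Y.
The marginal product is MP_H = 3.5·H^(-1/2).
A monopolist hires until marginal revenue product equals the wage: MR·MP_H = w.
At H, Y = 7·√H. Substituting and solving: (33 − 7·√H)·3.5·H^(-1/2) = 14 gives H = 9.

H* = 9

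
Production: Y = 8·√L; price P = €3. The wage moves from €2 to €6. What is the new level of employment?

L* = 4

From P·MP_L = w with MP_L = 4·L^(-1/2), the labor demand is L(w) = (12/w)^(2).
At w = 2: L = 36. At w = 6: L = 4.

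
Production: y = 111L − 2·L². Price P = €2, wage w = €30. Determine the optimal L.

The marginal product of L is MP_L = 111 − 4L.
A price-taking firm hires until the value of the marginal product equals the wage: P·MP_L = w, so 2·(111 − 4L) = 30.
Then 111 − 4L = 15, giving L = 24.

L* = 24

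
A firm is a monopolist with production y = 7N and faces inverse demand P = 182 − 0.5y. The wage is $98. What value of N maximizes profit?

Marginal revenue from the inverse demand is MR = 182 − y.
The marginal product is MP_N = 7.
A monopolist hires until marginal revenue product equals the wage: MR·MP_N = w.
(182 − 7N)·7 = 98, so N = 24.

N* = 24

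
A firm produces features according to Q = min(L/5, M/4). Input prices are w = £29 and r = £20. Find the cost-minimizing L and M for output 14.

With a fixed-proportions technology, the cost-minimizing bundle uses no slack in either input: L/5 = M/4 = Q.
So L = 5·14 = 70 and M = 4·14 = 56.

L* = 70, M* = 56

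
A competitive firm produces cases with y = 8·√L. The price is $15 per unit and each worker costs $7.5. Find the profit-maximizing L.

MP_L = (1/2)·8·L^(-1/2) = 4·L^(-1/2).
Profit maximization for a price taker requires P·MP_L = w: 15·4·L^(-1/2) = 7.5.
So L^(-1/2) = 0.125, which gives L = 64.

L* = 64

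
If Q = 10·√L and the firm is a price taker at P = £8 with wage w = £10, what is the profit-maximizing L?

L* = 16

MP_L = (1/2)·10·L^(-1/2) = 5·L^(-1/2).
Profit maximization for a price taker requires P·MP_L = w: 8·5·L^(-1/2) = 10.
So L^(-1/2) = 0.25, which gives L = 16.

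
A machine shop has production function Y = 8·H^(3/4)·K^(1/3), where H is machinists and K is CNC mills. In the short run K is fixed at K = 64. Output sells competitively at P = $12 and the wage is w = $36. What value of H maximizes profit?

H* = 4096

With K = 64, MP_H = (3/4)·8·H^(-1/4)·64^(1/3) = 24·H^(-1/4).
Profit maximization for a price taker requires P·MP_H = w: 12·24·H^(-1/4) = 36.
So H^(-1/4) = 0.125, which gives H = 4096.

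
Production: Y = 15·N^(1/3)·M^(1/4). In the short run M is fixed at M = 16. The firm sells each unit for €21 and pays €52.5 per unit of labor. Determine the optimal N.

With M = 16, MP_N = (1/3)·15·N^(-2/3)·16^(1/4) = 10·N^(-2/3).
Profit maximization for a price taker requires P·MP_N = w: 21·10·N^(-2/3) = 52.5.
So N^(-2/3) = 0.25, which gives N = 8.

N* = 8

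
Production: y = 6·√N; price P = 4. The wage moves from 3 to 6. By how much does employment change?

From P·MP_N = w with MP_N = 3·N^(-1/2), the labor demand is N(w) = (12/w)^(2).
At w = 3: N = 16. At w = 6: N = 4.
ΔN = 4 − 16 = -12.

ΔN = -12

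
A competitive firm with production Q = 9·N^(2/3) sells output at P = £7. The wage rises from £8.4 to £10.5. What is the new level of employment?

From P·MP_N = w with MP_N = 6·N^(-1/3), the labor demand is N(w) = (42/w)^(3).
At w = 8.4: N = 125. At w = 10.5: N = 64.

N* = 64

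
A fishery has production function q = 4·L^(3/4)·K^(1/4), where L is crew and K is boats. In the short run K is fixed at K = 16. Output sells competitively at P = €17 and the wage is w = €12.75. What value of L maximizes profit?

L* = 4096

With K = 16, MP_L = (3/4)·4·L^(-1/4)·16^(1/4) = 6·L^(-1/4).
Profit maximization for a price taker requires P·MP_L = w: 17·6·L^(-1/4) = 12.75.
So L^(-1/4) = 0.125, which gives L = 4096.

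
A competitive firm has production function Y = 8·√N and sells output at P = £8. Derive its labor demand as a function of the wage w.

MP_N = (1/2)·8·N^(-1/2) = 4·N^(-1/2).
Setting P·MP_N = w: 32·N^(-1/2) = w.
Solving for N: N^(-1/2) = w/32, so N = (32/w)^(2).

N(w) = 1024/w²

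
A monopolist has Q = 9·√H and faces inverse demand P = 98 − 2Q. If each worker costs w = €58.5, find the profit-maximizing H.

Marginal revenue from the inverse demand is MR = 98 − 4Q.
The marginal product is MP_H = 4.5·H^(-1/2).
A monopolist hires until marginal revenue product equals the wage: MR·MP_H = w.
At H, Q = 9·√H. Substituting and solving: (98 − 36·√H)·4.5·H^(-1/2) = 58.5 gives H = 4.

H* = 4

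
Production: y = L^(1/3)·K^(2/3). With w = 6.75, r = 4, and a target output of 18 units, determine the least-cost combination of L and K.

L* = 8, K* = 27

Cost minimization requires the marginal rate of technical substitution to equal the input-price ratio: MP_L/MP_K = w/r.
Here MP_L/MP_K = (1/3)·(K/L)/(2/3) = 0.5·(K/L). Setting this equal to 6.75/4 = 1.6875 gives K = 3.375L.
Substituting into y = 18: L^(1/3)·(3.375L)^(2/3) = 18.
Solving, L = 8 and K = 27.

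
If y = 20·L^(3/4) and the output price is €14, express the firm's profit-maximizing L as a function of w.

L(w) = (210/w)^(4)

MP_L = (3/4)·20·L^(-1/4) = 15·L^(-1/4).
Setting P·MP_L = w: 210·L^(-1/4) = w.
Solving for L: L^(-1/4) = w/210, so L = (210/w)^(4).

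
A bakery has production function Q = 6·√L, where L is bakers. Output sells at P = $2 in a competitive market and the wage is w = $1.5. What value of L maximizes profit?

MP_L = (1/2)·6·L^(-1/2) = 3·L^(-1/2).
Profit maximization for a price taker requires P·MP_L = w: 2·3·L^(-1/2) = 1.5.
So L^(-1/2) = 0.25, which gives L = 16.

L* = 16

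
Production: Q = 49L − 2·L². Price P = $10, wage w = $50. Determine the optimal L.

The marginal product of L is MP_L = 49 − 4L.
A price-taking firm hires until the value of the marginal product equals the wage: P·MP_L = w, so 10·(49 − 4L) = 50.
Then 49 − 4L = 5, giving L = 11.

L* = 11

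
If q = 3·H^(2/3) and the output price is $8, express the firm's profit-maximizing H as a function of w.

H(w) = 4096/w³

MP_H = (2/3)·3·H^(-1/3) = 2·H^(-1/3).
Setting P·MP_H = w: 16·H^(-1/3) = w.
Solving for H: H^(-1/3) = w/16, so H = (16/w)^(3).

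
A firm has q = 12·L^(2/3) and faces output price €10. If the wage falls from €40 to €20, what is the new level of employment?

From P·MP_L = w with MP_L = 8·L^(-1/3), the labor demand is L(w) = (80/w)^(3).
At w = 40: L = 8. At w = 20: L = 64.

L* = 64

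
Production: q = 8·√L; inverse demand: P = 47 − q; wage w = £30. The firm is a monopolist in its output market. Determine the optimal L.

Marginal revenue from the inverse demand is MR = 47 − 2q.
The marginal product is MP_L = 4·L^(-1/2).
A monopolist hires until marginal revenue product equals the wage: MR·MP_L = w.
At L, q = 8·√L. Substituting and solving: (47 − 16·√L)·4·L^(-1/2) = 30 gives L = 4.

L* = 4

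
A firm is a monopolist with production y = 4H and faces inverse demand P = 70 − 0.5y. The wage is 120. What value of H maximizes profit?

H* = 10

Marginal revenue from the inverse demand is MR = 70 − y.
The marginal product is MP_H = 4.
A monopolist hires until marginal revenue product equals the wage: MR·MP_H = w.
(70 − 4H)·4 = 120, so H = 10.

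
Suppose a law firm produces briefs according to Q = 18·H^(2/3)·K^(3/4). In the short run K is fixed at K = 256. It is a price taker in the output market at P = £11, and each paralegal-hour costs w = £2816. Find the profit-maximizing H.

With K = 256, MP_H = (2/3)·18·H^(-1/3)·256^(3/4) = 768·H^(-1/3).
Profit maximization for a price taker requires P·MP_H = w: 11·768·H^(-1/3) = 2816.
So H^(-1/3) = 1/3, which gives H = 27.

H* = 27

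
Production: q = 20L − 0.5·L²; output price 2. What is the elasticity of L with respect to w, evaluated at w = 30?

ε = -3

From P·MP_L = w with MP_L = 20 − L, labor demand is L(w) = 20 − w/2.
dL/dw = −1/(2) = -0.5.
At w = 30, L = 5, so ε = (dL/dw)·(w/L) = (-0.5)·(30/5) = -3.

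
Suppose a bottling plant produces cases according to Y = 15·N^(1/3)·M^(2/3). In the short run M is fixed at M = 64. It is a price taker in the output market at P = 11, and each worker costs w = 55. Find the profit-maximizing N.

N* = 64

With M = 64, MP_N = (1/3)·15·N^(-2/3)·64^(2/3) = 80·N^(-2/3).
Profit maximization for a price taker requires P·MP_N = w: 11·80·N^(-2/3) = 55.
So N^(-2/3) = 0.0625, which gives N = 64.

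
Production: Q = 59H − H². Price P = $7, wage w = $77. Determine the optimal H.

H* = 24

The marginal product of H is MP_H = 59 − 2H.
A price-taking firm hires until the value of the marginal product equals the wage: P·MP_H = w, so 7·(59 − 2H) = 77.
Then 59 − 2H = 11, giving H = 24.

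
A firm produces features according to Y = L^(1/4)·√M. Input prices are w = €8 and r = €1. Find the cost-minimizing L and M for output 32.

L* = 16, M* = 256

Cost minimization requires the marginal rate of technical substitution to equal the input-price ratio: MP_L/MP_M = w/r.
Here MP_L/MP_M = (1/4)·(M/L)/(1/2) = 0.5·(M/L). Setting this equal to 8/1 = 8 gives M = 16L.
Substituting into Y = 32: L^(1/4)·(16L)^(1/2) = 32.
Solving, L = 16 and M = 256.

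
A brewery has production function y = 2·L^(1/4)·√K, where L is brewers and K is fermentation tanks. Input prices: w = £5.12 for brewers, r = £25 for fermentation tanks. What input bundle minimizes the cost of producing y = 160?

L* = 625, K* = 256

Cost minimization requires the marginal rate of technical substitution to equal the input-price ratio: MP_L/MP_K = w/r.
Here MP_L/MP_K = (1/4)·(K/L)/(1/2) = 0.5·(K/L). Setting this equal to 5.12/25 = 0.2048 gives K = 0.4096L.
Substituting into y = 160: 2·L^(1/4)·(0.4096L)^(1/2) = 160.
Solving, L = 625 and K = 256.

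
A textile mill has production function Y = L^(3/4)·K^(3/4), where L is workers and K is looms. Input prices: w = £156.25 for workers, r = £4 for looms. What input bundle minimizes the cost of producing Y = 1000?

Cost minimization requires the marginal rate of technical substitution to equal the input-price ratio: MP_L/MP_K = w/r.
Here MP_L/MP_K = (3/4)·(K/L)/(3/4) = (K/L). Setting this equal to 156.25/4 = 39.0625 gives K = 39.0625L.
Substituting into Y = 1000: L^(3/4)·(39.0625L)^(3/4) = 1000.
Solving, L = 16 and K = 625.

L* = 16, K* = 625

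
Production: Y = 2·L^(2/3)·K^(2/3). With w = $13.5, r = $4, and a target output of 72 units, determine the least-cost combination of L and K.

Cost minimization requires the marginal rate of technical substitution to equal the input-price ratio: MP_L/MP_K = w/r.
Here MP_L/MP_K = (2/3)·(K/L)/(2/3) = (K/L). Setting this equal to 13.5/4 = 3.375 gives K = 3.375L.
Substituting into Y = 72: 2·L^(2/3)·(3.375L)^(2/3) = 72.
Solving, L = 8 and K = 27.

L* = 8, K* = 27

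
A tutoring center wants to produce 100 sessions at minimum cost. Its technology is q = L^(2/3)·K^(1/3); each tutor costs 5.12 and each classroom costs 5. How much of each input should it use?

L* = 125, K* = 64

Cost minimization requires the marginal rate of technical substitution to equal the input-price ratio: MP_L/MP_K = w/r.
Here MP_L/MP_K = (2/3)·(K/L)/(1/3) = 2·(K/L). Setting this equal to 5.12/5 = 1.024 gives K = 0.512L.
Substituting into q = 100: L^(2/3)·(0.512L)^(1/3) = 100.
Solving, L = 125 and K = 64.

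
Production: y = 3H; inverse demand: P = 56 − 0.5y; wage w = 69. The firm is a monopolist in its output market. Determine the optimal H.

H* = 11

Marginal revenue from the inverse demand is MR = 56 − y.
The marginal product is MP_H = 3.
A monopolist hires until marginal revenue product equals the wage: MR·MP_H = w.
(56 − 3H)·3 = 69, so H = 11.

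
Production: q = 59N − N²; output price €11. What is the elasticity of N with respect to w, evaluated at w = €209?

ε = -0.475

From P·MP_N = w with MP_N = 59 − 2N, labor demand is N(w) = (59 − w/11)/2.
dN/dw = −1/(22) = -1/22.
At w = 209, N = 20, so ε = (dN/dw)·(w/N) = (-1/22)·(209/20) = -0.475.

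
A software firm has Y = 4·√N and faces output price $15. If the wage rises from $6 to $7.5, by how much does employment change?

ΔN = -9

From P·MP_N = w with MP_N = 2·N^(-1/2), the labor demand is N(w) = (30/w)^(2).
At w = 6: N = 25. At w = 7.5: N = 16.
ΔN = 16 − 25 = -9.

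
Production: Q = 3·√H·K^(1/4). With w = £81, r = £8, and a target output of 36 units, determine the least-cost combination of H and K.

H* = 16, K* = 81

Cost minimization requires the marginal rate of technical substitution to equal the input-price ratio: MP_H/MP_K = w/r.
Here MP_H/MP_K = (1/2)·(K/H)/(1/4) = 2·(K/H). Setting this equal to 81/8 = 10.125 gives K = 5.0625H.
Substituting into Q = 36: 3·H^(1/2)·(5.0625H)^(1/4) = 36.
Solving, H = 16 and K = 81.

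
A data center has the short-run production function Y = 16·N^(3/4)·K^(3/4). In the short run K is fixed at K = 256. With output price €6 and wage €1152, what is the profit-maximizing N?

With K = 256, MP_N = (3/4)·16·N^(-1/4)·256^(3/4) = 768·N^(-1/4).
Profit maximization for a price taker requires P·MP_N = w: 6·768·N^(-1/4) = 1152.
So N^(-1/4) = 0.25, which gives N = 256.

N* = 256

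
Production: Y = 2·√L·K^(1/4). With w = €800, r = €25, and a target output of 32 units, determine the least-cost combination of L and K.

L* = 16, K* = 256

Cost minimization requires the marginal rate of technical substitution to equal the input-price ratio: MP_L/MP_K = w/r.
Here MP_L/MP_K = (1/2)·(K/L)/(1/4) = 2·(K/L). Setting this equal to 800/25 = 32 gives K = 16L.
Substituting into Y = 32: 2·L^(1/2)·(16L)^(1/4) = 32.
Solving, L = 16 and K = 256.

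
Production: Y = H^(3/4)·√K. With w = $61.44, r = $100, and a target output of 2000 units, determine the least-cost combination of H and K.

Cost minimization requires the marginal rate of technical substitution to equal the input-price ratio: MP_H/MP_K = w/r.
Here MP_H/MP_K = (3/4)·(K/H)/(1/2) = 1.5·(K/H). Setting this equal to 61.44/100 = 0.6144 gives K = 0.4096H.
Substituting into Y = 2000: H^(3/4)·(0.4096H)^(1/2) = 2000.
Solving, H = 625 and K = 256.

H* = 625, K* = 256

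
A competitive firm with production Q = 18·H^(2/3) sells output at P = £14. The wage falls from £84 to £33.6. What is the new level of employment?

H* = 125

From P·MP_H = w with MP_H = 12·H^(-1/3), the labor demand is H(w) = (168/w)^(3).
At w = 84: H = 8. At w = 33.6: H = 125.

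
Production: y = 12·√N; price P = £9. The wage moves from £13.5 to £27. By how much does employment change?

ΔN = -12

From P·MP_N = w with MP_N = 6·N^(-1/2), the labor demand is N(w) = (54/w)^(2).
At w = 13.5: N = 16. At w = 27: N = 4.
ΔN = 4 − 16 = -12.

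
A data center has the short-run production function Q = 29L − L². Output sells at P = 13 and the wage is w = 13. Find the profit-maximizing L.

L* = 14

The marginal product of L is MP_L = 29 − 2L.
A price-taking firm hires until the value of the marginal product equals the wage: P·MP_L = w, so 13·(29 − 2L) = 13.
Then 29 − 2L = 1, giving L = 14.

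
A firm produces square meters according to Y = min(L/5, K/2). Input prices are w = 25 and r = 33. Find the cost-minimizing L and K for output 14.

L* = 70, K* = 28

With a fixed-proportions technology, the cost-minimizing bundle uses no slack in either input: L/5 = K/2 = Y.
So L = 5·14 = 70 and K = 2·14 = 28.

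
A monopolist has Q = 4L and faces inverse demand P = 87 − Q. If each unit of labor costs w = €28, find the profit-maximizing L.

L* = 10

Marginal revenue from the inverse demand is MR = 87 − 2Q.
The marginal product is MP_L = 4.
A monopolist hires until marginal revenue product equals the wage: MR·MP_L = w.
(87 − 8L)·4 = 28, so L = 10.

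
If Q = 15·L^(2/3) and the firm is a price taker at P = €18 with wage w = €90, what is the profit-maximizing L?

MP_L = (2/3)·15·L^(-1/3) = 10·L^(-1/3).
Profit maximization for a price taker requires P·MP_L = w: 18·10·L^(-1/3) = 90.
So L^(-1/3) = 0.5, which gives L = 8.

L* = 8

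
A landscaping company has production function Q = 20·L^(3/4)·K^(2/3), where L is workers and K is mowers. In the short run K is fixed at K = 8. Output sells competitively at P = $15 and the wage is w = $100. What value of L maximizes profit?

L* = 6561

With K = 8, MP_L = (3/4)·20·L^(-1/4)·8^(2/3) = 60·L^(-1/4).
Profit maximization for a price taker requires P·MP_L = w: 15·60·L^(-1/4) = 100.
So L^(-1/4) = 1/9, which gives L = 6561.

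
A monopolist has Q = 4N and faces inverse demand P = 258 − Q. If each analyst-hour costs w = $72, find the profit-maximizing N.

Marginal revenue from the inverse demand is MR = 258 − 2Q.
The marginal product is MP_N = 4.
A monopolist hires until marginal revenue product equals the wage: MR·MP_N = w.
(258 − 8N)·4 = 72, so N = 30.

N* = 30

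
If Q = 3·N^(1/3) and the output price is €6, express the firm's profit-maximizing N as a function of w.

MP_N = (1/3)·3·N^(-2/3) = N^(-2/3).
Setting P·MP_N = w: 6·N^(-2/3) = w.
Solving for N: N^(-2/3) = w/6, so N = (6/w)^(3/2).

N(w) = (6/w)^(3/2)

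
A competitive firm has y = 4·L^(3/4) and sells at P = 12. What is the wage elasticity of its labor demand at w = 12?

MP_L = (3/4)·4·L^(-1/4), so P·MP_L = w gives 36·L^(-1/4) = w.
Solving, L(w) = (36/w)^(4). This is a constant-elasticity form: L ∝ w^(−4), so ε = −4.

ε = -4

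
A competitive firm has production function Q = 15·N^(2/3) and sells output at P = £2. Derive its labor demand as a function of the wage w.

MP_N = (2/3)·15·N^(-1/3) = 10·N^(-1/3).
Setting P·MP_N = w: 20·N^(-1/3) = w.
Solving for N: N^(-1/3) = w/20, so N = (20/w)^(3).

N(w) = 8000/w³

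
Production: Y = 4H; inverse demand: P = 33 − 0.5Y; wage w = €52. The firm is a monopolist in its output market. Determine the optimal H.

H* = 5

Marginal revenue from the inverse demand is MR = 33 − Y.
The marginal product is MP_H = 4.
A monopolist hires until marginal revenue product equals the wage: MR·MP_H = w.
(33 − 4H)·4 = 52, so H = 5.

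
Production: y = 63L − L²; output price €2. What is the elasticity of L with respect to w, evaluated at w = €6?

ε = -0.05

From P·MP_L = w with MP_L = 63 − 2L, labor demand is L(w) = (63 − w/2)/2.
dL/dw = −1/(4) = -0.25.
At w = 6, L = 30, so ε = (dL/dw)·(w/L) = (-0.25)·(6/30) = -0.05.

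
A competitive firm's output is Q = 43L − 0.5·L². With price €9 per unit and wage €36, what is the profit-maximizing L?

L* = 39

The marginal product of L is MP_L = 43 − L.
A price-taking firm hires until the value of the marginal product equals the wage: P·MP_L = w, so 9·(43 − L) = 36.
Then 43 − L = 4, giving L = 39.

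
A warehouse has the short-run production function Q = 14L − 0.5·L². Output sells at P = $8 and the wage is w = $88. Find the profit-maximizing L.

L* = 3

The marginal product of L is MP_L = 14 − L.
A price-taking firm hires until the value of the marginal product equals the wage: P·MP_L = w, so 8·(14 − L) = 88.
Then 14 − L = 11, giving L = 3.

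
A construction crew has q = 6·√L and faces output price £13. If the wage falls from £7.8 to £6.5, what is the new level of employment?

L* = 36

From P·MP_L = w with MP_L = 3·L^(-1/2), the labor demand is L(w) = (39/w)^(2).
At w = 7.8: L = 25. At w = 6.5: L = 36.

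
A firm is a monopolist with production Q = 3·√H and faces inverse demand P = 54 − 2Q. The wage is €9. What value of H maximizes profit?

Marginal revenue from the inverse demand is MR = 54 − 4Q.
The marginal product is MP_H = 1.5·H^(-1/2).
A monopolist hires until marginal revenue product equals the wage: MR·MP_H = w.
At H, Q = 3·√H. Substituting and solving: (54 − 12·√H)·1.5·H^(-1/2) = 9 gives H = 9.

H* = 9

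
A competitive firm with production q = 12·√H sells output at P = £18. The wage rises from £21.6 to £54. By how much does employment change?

ΔH = -21

From P·MP_H = w with MP_H = 6·H^(-1/2), the labor demand is H(w) = (108/w)^(2).
At w = 21.6: H = 25. At w = 54: H = 4.
ΔH = 4 − 25 = -21.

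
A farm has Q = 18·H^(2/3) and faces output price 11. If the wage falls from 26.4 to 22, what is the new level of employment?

H* = 216

From P·MP_H = w with MP_H = 12·H^(-1/3), the labor demand is H(w) = (132/w)^(3).
At w = 26.4: H = 125. At w = 22: H = 216.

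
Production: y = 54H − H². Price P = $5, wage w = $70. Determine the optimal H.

The marginal product of H is MP_H = 54 − 2H.
A price-taking firm hires until the value of the marginal product equals the wage: P·MP_H = w, so 5·(54 − 2H) = 70.
Then 54 − 2H = 14, giving H = 20.

H* = 20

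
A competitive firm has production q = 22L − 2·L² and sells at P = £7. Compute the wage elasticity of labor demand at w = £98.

From P·MP_L = w with MP_L = 22 − 4L, labor demand is L(w) = (22 − w/7)/4.
dL/dw = −1/(28) = -1/28.
At w = 98, L = 2, so ε = (dL/dw)·(w/L) = (-1/28)·(98/2) = -1.75.

ε = -1.75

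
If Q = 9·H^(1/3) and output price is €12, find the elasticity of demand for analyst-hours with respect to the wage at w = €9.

ε = -1.5

MP_H = (1/3)·9·H^(-2/3), so P·MP_H = w gives 36·H^(-2/3) = w.
Solving, H(w) = (36/w)^(3/2). This is a constant-elasticity form: H ∝ w^(−3/2), so ε = −3/2.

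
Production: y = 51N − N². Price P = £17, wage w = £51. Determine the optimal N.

The marginal product of N is MP_N = 51 − 2N.
A price-taking firm hires until the value of the marginal product equals the wage: P·MP_N = w, so 17·(51 − 2N) = 51.
Then 51 − 2N = 3, giving N = 24.

N* = 24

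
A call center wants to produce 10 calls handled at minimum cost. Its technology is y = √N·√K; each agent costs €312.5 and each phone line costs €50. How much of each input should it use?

N* = 4, K* = 25

Cost minimization requires the marginal rate of technical substitution to equal the input-price ratio: MP_N/MP_K = w/r.
Here MP_N/MP_K = (1/2)·(K/N)/(1/2) = (K/N). Setting this equal to 312.5/50 = 6.25 gives K = 6.25N.
Substituting into y = 10: N^(1/2)·(6.25N)^(1/2) = 10.
Solving, N = 4 and K = 25.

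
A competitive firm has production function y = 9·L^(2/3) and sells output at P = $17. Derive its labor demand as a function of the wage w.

L(w) = 1061208/w³

MP_L = (2/3)·9·L^(-1/3) = 6·L^(-1/3).
Setting P·MP_L = w: 102·L^(-1/3) = w.
Solving for L: L^(-1/3) = w/102, so L = (102/w)^(3).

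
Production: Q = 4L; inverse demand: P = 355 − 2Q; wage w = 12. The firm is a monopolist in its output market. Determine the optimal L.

Marginal revenue from the inverse demand is MR = 355 − 4Q.
The marginal product is MP_L = 4.
A monopolist hires until marginal revenue product equals the wage: MR·MP_L = w.
(355 − 16L)·4 = 12, so L = 22.

L* = 22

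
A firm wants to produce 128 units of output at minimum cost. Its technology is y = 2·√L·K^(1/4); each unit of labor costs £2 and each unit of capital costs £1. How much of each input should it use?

L* = 256, K* = 256

Cost minimization requires the marginal rate of technical substitution to equal the input-price ratio: MP_L/MP_K = w/r.
Here MP_L/MP_K = (1/2)·(K/L)/(1/4) = 2·(K/L). Setting this equal to 2/1 = 2 gives K = L.
Substituting into y = 128: 2·L^(1/2)·(L)^(1/4) = 128.
Solving, L = 256 and K = 256.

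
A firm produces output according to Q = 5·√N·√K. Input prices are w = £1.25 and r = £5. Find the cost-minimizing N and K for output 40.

N* = 16, K* = 4

Cost minimization requires the marginal rate of technical substitution to equal the input-price ratio: MP_N/MP_K = w/r.
Here MP_N/MP_K = (1/2)·(K/N)/(1/2) = (K/N). Setting this equal to 1.25/5 = 0.25 gives K = 0.25N.
Substituting into Q = 40: 5·N^(1/2)·(0.25N)^(1/2) = 40.
Solving, N = 16 and K = 4.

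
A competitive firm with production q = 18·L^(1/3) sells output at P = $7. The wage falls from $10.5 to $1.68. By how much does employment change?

From P·MP_L = w with MP_L = 6·L^(-2/3), the labor demand is L(w) = (42/w)^(3/2).
At w = 10.5: L = 8. At w = 1.68: L = 125.
ΔL = 125 − 8 = 117.

ΔL = 117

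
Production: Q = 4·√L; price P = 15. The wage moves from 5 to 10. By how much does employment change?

ΔL = -27

From P·MP_L = w with MP_L = 2·L^(-1/2), the labor demand is L(w) = (30/w)^(2).
At w = 5: L = 36. At w = 10: L = 9.
ΔL = 9 − 36 = -27.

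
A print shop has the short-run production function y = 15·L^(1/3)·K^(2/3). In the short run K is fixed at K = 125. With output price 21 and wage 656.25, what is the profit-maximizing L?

L* = 8

With K = 125, MP_L = (1/3)·15·L^(-2/3)·125^(2/3) = 125·L^(-2/3).
Profit maximization for a price taker requires P·MP_L = w: 21·125·L^(-2/3) = 656.25.
So L^(-2/3) = 0.25, which gives L = 8.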